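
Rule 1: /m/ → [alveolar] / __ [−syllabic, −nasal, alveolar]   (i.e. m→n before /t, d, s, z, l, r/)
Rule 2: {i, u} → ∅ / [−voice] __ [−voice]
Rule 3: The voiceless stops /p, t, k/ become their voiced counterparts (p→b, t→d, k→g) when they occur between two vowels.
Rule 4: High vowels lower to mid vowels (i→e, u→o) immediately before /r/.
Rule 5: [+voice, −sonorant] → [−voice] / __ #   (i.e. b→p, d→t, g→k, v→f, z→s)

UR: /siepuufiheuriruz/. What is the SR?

siebuufheorerus

Rule 1 (nasal place assimilation): no segment meets the environment; /siepuufiheuriruz/ is unchanged.
Rule 2 (high vowel syncope): /i/ is a high vowel flanked by voiceless consonants /f/ and /h/, so it deletes. /siepuufiheuriruz/ → siepuufheuriruz.
Rule 3 (intervocalic voicing): /p/ is a voiceless stop between vowels /e/ and /u/, so it voices to [b]. /siepuufheuriruz/ → siebuufheuriruz.
Rule 4 (pre-rhotic lowering): /u/ is a high vowel immediately before /r/, so it lowers to [o]. /i/ is a high vowel immediately before /r/, so it lowers to [e]. /siebuufheuriruz/ → siebuufheoreruz.
Rule 5 (final devoicing): /z/ is a voiced obstruent in word-final position, so it devoices to [s]. /siebuufheoreruz/ → siebuufheorerus.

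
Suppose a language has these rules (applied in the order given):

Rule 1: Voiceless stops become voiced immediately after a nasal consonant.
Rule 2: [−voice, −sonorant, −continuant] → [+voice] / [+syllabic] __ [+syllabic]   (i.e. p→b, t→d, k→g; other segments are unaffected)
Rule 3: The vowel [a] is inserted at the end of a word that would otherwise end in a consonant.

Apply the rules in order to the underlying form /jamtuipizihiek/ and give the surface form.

Rule 1 (post-nasal voicing): /t/ is a voiceless stop immediately after the nasal /m/, so it voices to [d]. /jamtuipizihiek/ → jamduipizihiek.
Rule 2 (intervocalic voicing): /p/ is a voiceless stop between vowels /i/ and /i/, so it voices to [b]. /jamduipizihiek/ → jamduibizihiek.
Rule 3 (final a-epenthesis): the form ends in the consonant /k/, so [a] is inserted word-finally. /jamduibizihiek/ → jamduibizihieka.

jamduibizihieka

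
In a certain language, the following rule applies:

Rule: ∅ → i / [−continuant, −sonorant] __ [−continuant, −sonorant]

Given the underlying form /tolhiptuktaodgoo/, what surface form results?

tolhipitukitaodigoo

/p/ and /t/ form a stop–stop cluster, so [i] is inserted between them.
/k/ and /t/ form a stop–stop cluster, so [i] is inserted between them.
/d/ and /g/ form a stop–stop cluster, so [i] is inserted between them.
Surface form: [tolhipitukitaodigoo].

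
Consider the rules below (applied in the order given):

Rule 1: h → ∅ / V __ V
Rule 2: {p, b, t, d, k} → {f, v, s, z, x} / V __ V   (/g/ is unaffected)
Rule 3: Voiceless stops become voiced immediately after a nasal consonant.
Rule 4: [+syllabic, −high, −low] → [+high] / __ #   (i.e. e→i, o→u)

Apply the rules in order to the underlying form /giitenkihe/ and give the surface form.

giisengii

Rule 1 (intervocalic h-deletion): /h/ occurs between vowels /i/ and /e/, so it deletes. /giitenkihe/ → giitenkie.
Rule 2 (intervocalic spirantization): /t/ is a stop between vowels /i/ and /e/, so it spirantizes to the fricative [s]. /giitenkie/ → giisenkie.
Rule 3 (post-nasal voicing): /k/ is a voiceless stop immediately after the nasal /n/, so it voices to [g]. /giisenkie/ → giisengie.
Rule 4 (final vowel raising): /e/ is a mid vowel in word-final position, so it raises to [i]. /giisengie/ → giisengii.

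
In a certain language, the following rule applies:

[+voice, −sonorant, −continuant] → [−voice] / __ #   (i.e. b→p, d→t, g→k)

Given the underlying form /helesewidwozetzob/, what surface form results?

helesewidwozetzop

/b/ is a voiced stop in word-final position, so it devoices to [p].
The other instance of /d/ does not occur in the required environment and remains unchanged.
Surface form: [helesewidwozetzop].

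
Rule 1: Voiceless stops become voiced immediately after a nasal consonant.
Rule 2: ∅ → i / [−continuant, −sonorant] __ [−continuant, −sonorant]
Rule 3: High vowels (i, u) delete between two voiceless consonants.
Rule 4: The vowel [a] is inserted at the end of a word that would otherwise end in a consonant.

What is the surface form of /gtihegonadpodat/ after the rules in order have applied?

githegonadipodata

Rule 1 (post-nasal voicing): no segment meets the environment; /gtihegonadpodat/ is unchanged.
Rule 2 (stop-cluster i-epenthesis): /g/ and /t/ form a stop–stop cluster, so [i] is inserted between them. /d/ and /p/ form a stop–stop cluster, so [i] is inserted between them. /gtihegonadpodat/ → gitihegonadipodat.
Rule 3 (high vowel syncope): /i/ is a high vowel flanked by voiceless consonants /t/ and /h/, so it deletes. /gitihegonadipodat/ → githegonadipodat.
Rule 4 (final a-epenthesis): the form ends in the consonant /t/, so [a] is inserted word-finally. /githegonadipodat/ → githegonadipodata.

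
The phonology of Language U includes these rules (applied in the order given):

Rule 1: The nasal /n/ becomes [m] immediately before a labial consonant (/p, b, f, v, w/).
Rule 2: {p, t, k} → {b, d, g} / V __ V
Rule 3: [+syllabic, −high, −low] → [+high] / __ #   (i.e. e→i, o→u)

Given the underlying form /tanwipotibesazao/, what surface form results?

Rule 1 (nasal place assimilation): /n/ precedes the labial consonant /w/, so it assimilates in place to [m]. /tanwipotibesazao/ → tamwipotibesazao.
Rule 2 (intervocalic voicing): /p/ is a voiceless stop between vowels /i/ and /o/, so it voices to [b]. /t/ is a voiceless stop between vowels /o/ and /i/, so it voices to [d]. /tamwipotibesazao/ → tamwibodibesazao.
Rule 3 (final vowel raising): /o/ is a mid vowel in word-final position, so it raises to [u]. /tamwibodibesazao/ → tamwibodibesazau.

tamwibodibesazau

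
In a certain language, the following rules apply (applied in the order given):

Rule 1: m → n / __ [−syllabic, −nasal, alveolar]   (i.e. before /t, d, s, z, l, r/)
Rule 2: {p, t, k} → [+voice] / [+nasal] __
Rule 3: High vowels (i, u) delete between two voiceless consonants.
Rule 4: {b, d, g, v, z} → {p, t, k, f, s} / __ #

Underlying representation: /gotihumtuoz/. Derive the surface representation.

Rule 1 (nasal place assimilation): /m/ precedes the alveolar consonant /t/, so it assimilates in place to [n]. /gotihumtuoz/ → gotihuntuoz.
Rule 2 (post-nasal voicing): /t/ is a voiceless stop immediately after the nasal /n/, so it voices to [d]. /gotihuntuoz/ → gotihunduoz.
Rule 3 (high vowel syncope): /i/ is a high vowel flanked by voiceless consonants /t/ and /h/, so it deletes. /gotihunduoz/ → gothunduoz.
Rule 4 (final devoicing): /z/ is a voiced obstruent in word-final position, so it devoices to [s]. /gothunduoz/ → gothunduos.

gothunduos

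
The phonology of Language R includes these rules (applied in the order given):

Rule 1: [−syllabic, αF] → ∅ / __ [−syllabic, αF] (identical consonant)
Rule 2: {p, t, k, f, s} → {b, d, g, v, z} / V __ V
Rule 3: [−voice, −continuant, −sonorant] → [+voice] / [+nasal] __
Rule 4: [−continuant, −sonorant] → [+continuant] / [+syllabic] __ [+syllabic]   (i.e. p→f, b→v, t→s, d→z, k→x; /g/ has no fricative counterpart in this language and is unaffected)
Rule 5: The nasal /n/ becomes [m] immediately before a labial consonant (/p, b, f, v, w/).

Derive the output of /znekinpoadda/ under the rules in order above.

Rule 1 (degemination): /dd/ is a geminate; the first /d/ deletes. /znekinpoadda/ → znekinpoada.
Rule 2 (intervocalic voicing): /k/ is a voiceless obstruent between vowels /e/ and /i/, so it voices to [g]. /znekinpoada/ → zneginpoada.
Rule 3 (post-nasal voicing): /p/ is a voiceless stop immediately after the nasal /n/, so it voices to [b]. /zneginpoada/ → zneginboada.
Rule 4 (intervocalic spirantization): /d/ is a stop between vowels /a/ and /a/, so it spirantizes to the fricative [z]. /zneginboada/ → zneginboaza.
Rule 5 (nasal place assimilation): /n/ precedes the labial consonant /b/, so it assimilates in place to [m]. /zneginboaza/ → znegimboaza.

znegimboaza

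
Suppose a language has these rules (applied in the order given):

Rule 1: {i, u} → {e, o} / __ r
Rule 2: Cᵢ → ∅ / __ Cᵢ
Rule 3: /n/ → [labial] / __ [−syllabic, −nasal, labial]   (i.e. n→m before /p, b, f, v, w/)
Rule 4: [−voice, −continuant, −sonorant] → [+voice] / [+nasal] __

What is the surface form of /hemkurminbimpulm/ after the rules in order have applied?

Rule 1 (pre-rhotic lowering): /u/ is a high vowel immediately before /r/, so it lowers to [o]. /hemkurminbimpulm/ → hemkorminbimpulm.
Rule 2 (degemination): no segment meets the environment; /hemkorminbimpulm/ is unchanged.
Rule 3 (nasal place assimilation): /n/ precedes the labial consonant /b/, so it assimilates in place to [m]. /hemkorminbimpulm/ → hemkormimbimpulm.
Rule 4 (post-nasal voicing): /k/ is a voiceless stop immediately after the nasal /m/, so it voices to [g]. /p/ is a voiceless stop immediately after the nasal /m/, so it voices to [b]. /hemkormimbimpulm/ → hemgormimbimbulm.

hemgormimbimbulm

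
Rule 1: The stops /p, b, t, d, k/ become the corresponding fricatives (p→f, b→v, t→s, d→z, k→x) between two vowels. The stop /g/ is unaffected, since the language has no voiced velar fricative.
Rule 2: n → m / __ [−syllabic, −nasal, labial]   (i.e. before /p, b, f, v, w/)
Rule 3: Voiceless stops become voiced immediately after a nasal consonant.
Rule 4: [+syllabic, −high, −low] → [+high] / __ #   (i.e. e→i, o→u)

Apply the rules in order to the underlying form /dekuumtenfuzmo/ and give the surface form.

Rule 1 (intervocalic spirantization): /k/ is a stop between vowels /e/ and /u/, so it spirantizes to the fricative [x]. /dekuumtenfuzmo/ → dexuumtenfuzmo.
Rule 2 (nasal place assimilation): /n/ precedes the labial consonant /f/, so it assimilates in place to [m]. /dexuumtenfuzmo/ → dexuumtemfuzmo.
Rule 3 (post-nasal voicing): /t/ is a voiceless stop immediately after the nasal /m/, so it voices to [d]. /dexuumtemfuzmo/ → dexuumdemfuzmo.
Rule 4 (final vowel raising): /o/ is a mid vowel in word-final position, so it raises to [u]. /dexuumdemfuzmo/ → dexuumdemfuzmu.

dexuumdemfuzmu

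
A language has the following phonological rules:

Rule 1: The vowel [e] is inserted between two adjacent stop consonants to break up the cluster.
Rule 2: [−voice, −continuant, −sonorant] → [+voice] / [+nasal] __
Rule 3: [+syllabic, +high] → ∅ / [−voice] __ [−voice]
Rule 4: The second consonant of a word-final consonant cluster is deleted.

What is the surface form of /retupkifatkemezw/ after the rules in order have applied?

Rule 1 (stop-cluster e-epenthesis): /p/ and /k/ form a stop–stop cluster, so [e] is inserted between them. /t/ and /k/ form a stop–stop cluster, so [e] is inserted between them. /retupkifatkemezw/ → retupekifatekemezw.
Rule 2 (post-nasal voicing): no segment meets the environment; /retupekifatekemezw/ is unchanged.
Rule 3 (high vowel syncope): /u/ is a high vowel flanked by voiceless consonants /t/ and /p/, so it deletes. /i/ is a high vowel flanked by voiceless consonants /k/ and /f/, so it deletes. /retupekifatekemezw/ → retpekfatekemezw.
Rule 4 (final cluster simplification): /w/ is the second consonant of a word-final cluster /zw/, so it deletes. /retpekfatekemezw/ → retpekfatekemez.

retpekfatekemez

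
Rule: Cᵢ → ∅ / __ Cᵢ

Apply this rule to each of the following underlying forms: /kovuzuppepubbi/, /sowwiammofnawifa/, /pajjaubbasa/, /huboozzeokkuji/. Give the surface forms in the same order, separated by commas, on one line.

kovuzupepubi, sowiamofnawifa, pajaubasa, huboozeokuji

/kovuzuppepubbi/: /pp/ is a geminate; the first /p/ deletes. /bb/ is a geminate; the first /b/ deletes. → [kovuzupepubi].
/sowwiammofnawifa/: /ww/ is a geminate; the first /w/ deletes. /mm/ is a geminate; the first /m/ deletes. → [sowiamofnawifa].
/pajjaubbasa/: /jj/ is a geminate; the first /j/ deletes. /bb/ is a geminate; the first /b/ deletes. → [pajaubasa].
/huboozzeokkuji/: /zz/ is a geminate; the first /z/ deletes. /kk/ is a geminate; the first /k/ deletes. → [huboozeokuji].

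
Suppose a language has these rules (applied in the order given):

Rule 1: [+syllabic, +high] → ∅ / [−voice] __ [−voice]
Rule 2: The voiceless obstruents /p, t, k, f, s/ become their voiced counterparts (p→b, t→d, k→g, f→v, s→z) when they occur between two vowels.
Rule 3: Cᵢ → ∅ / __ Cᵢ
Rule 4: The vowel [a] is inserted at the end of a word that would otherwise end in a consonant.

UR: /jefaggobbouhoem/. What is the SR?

Rule 1 (high vowel syncope): no segment meets the environment; /jefaggobbouhoem/ is unchanged.
Rule 2 (intervocalic voicing): /f/ is a voiceless obstruent between vowels /e/ and /a/, so it voices to [v]. /jefaggobbouhoem/ → jevaggobbouhoem.
Rule 3 (degemination): /gg/ is a geminate; the first /g/ deletes. /bb/ is a geminate; the first /b/ deletes. /jevaggobbouhoem/ → jevagobouhoem.
Rule 4 (final a-epenthesis): the form ends in the consonant /m/, so [a] is inserted word-finally. /jevagobouhoem/ → jevagobouhoema.

jevagobouhoema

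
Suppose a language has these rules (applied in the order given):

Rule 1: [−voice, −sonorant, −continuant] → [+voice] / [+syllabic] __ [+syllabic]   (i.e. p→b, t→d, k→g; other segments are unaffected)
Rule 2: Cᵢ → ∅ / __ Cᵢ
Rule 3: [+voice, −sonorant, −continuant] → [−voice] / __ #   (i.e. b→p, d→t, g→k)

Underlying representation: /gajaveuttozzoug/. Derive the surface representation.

gajaveutozouk

Rule 1 (intervocalic voicing): no segment meets the environment; /gajaveuttozzoug/ is unchanged.
Rule 2 (degemination): /tt/ is a geminate; the first /t/ deletes. /zz/ is a geminate; the first /z/ deletes. /gajaveuttozzoug/ → gajaveutozoug.
Rule 3 (final devoicing): /g/ is a voiced stop in word-final position, so it devoices to [k]. /gajaveutozoug/ → gajaveutozouk.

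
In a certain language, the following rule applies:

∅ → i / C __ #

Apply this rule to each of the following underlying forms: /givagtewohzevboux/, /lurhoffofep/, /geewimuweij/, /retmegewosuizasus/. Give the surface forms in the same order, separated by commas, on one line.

/givagtewohzevboux/: the form ends in the consonant /x/, so [i] is inserted word-finally. → [givagtewohzevbouxi].
/lurhoffofep/: the form ends in the consonant /p/, so [i] is inserted word-finally. → [lurhoffofepi].
/geewimuweij/: the form ends in the consonant /j/, so [i] is inserted word-finally. → [geewimuweiji].
/retmegewosuizasus/: the form ends in the consonant /s/, so [i] is inserted word-finally. → [retmegewosuizasusi].

givagtewohzevbouxi, lurhoffofepi, geewimuweiji, retmegewosuizasusi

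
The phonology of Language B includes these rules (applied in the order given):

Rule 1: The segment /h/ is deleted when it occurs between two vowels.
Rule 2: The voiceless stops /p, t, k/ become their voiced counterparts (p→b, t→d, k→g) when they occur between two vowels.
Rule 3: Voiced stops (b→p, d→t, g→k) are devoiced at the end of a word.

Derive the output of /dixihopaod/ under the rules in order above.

Rule 1 (intervocalic h-deletion): /h/ occurs between vowels /i/ and /o/, so it deletes. /dixihopaod/ → dixiopaod.
Rule 2 (intervocalic voicing): /p/ is a voiceless stop between vowels /o/ and /a/, so it voices to [b]. /dixiopaod/ → dixiobaod.
Rule 3 (final devoicing): /d/ is a voiced stop in word-final position, so it devoices to [t]. /dixiobaod/ → dixiobaot.

dixiobaot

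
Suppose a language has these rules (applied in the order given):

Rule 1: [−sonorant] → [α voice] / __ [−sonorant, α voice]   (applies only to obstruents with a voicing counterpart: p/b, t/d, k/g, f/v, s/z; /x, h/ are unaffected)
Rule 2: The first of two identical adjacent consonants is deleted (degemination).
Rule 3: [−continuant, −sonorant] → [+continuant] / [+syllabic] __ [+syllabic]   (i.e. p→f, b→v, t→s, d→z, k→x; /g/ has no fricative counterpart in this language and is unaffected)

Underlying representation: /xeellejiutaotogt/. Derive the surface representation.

Rule 1 (regressive voicing assimilation): /g/ precedes the voiceless obstruent /t/, so it devoices to [k] by assimilation. /xeellejiutaotogt/ → xeellejiutaotokt.
Rule 2 (degemination): /ll/ is a geminate; the first /l/ deletes. /xeellejiutaotokt/ → xeelejiutaotokt.
Rule 3 (intervocalic spirantization): /t/ is a stop between vowels /u/ and /a/, so it spirantizes to the fricative [s]. /t/ is a stop between vowels /o/ and /o/, so it spirantizes to the fricative [s]. /xeelejiutaotokt/ → xeelejiusaosokt.

xeelejiusaosokt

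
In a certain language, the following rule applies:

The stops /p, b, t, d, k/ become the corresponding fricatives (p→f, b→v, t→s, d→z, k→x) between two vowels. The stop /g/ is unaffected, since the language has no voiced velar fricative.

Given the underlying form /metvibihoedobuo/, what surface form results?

metvivihoezovuo

/b/ is a stop between vowels /i/ and /i/, so it spirantizes to the fricative [v].
/d/ is a stop between vowels /e/ and /o/, so it spirantizes to the fricative [z].
/b/ is a stop between vowels /o/ and /u/, so it spirantizes to the fricative [v].
Surface form: [metvivihoezovuo].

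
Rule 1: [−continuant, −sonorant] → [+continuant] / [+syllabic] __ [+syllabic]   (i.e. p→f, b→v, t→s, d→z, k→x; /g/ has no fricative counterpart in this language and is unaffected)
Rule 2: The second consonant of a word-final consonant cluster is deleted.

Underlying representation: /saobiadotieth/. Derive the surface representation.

Rule 1 (intervocalic spirantization): /b/ is a stop between vowels /o/ and /i/, so it spirantizes to the fricative [v]. /d/ is a stop between vowels /a/ and /o/, so it spirantizes to the fricative [z]. /t/ is a stop between vowels /o/ and /i/, so it spirantizes to the fricative [s]. /saobiadotieth/ → saoviazosieth.
Rule 2 (final cluster simplification): /h/ is the second consonant of a word-final cluster /th/, so it deletes. /saoviazosieth/ → saoviazosiet.

saoviazosiet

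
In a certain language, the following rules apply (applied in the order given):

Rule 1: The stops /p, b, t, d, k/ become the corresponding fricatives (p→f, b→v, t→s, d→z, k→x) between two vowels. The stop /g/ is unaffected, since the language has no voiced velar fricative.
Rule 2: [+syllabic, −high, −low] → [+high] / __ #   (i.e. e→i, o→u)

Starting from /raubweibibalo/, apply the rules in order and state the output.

Rule 1 (intervocalic spirantization): /b/ is a stop between vowels /i/ and /i/, so it spirantizes to the fricative [v]. /b/ is a stop between vowels /i/ and /a/, so it spirantizes to the fricative [v]. /raubweibibalo/ → raubweivivalo.
Rule 2 (final vowel raising): /o/ is a mid vowel in word-final position, so it raises to [u]. /raubweivivalo/ → raubweivivalu.

raubweivivalu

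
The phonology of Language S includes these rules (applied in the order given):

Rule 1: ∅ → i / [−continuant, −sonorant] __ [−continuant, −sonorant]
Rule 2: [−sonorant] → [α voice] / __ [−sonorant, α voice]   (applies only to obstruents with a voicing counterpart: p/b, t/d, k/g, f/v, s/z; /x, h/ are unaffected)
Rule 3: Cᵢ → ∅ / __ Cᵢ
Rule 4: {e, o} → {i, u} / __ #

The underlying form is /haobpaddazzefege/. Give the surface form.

haobipadidazefegi

Rule 1 (stop-cluster i-epenthesis): /b/ and /p/ form a stop–stop cluster, so [i] is inserted between them. /d/ and /d/ form a stop–stop cluster, so [i] is inserted between them. /haobpaddazzefege/ → haobipadidazzefege.
Rule 2 (regressive voicing assimilation): no segment meets the environment; /haobipadidazzefege/ is unchanged.
Rule 3 (degemination): /zz/ is a geminate; the first /z/ deletes. /haobipadidazzefege/ → haobipadidazefege.
Rule 4 (final vowel raising): /e/ is a mid vowel in word-final position, so it raises to [i]. /haobipadidazefege/ → haobipadidazefegi.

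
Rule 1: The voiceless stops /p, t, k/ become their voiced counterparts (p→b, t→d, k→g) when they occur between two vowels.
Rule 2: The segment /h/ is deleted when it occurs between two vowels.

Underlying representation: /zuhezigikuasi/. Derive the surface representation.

zuezigiguasi

Rule 1 (intervocalic voicing): /k/ is a voiceless stop between vowels /i/ and /u/, so it voices to [g]. /zuhezigikuasi/ → zuhezigiguasi.
Rule 2 (intervocalic h-deletion): /h/ occurs between vowels /u/ and /e/, so it deletes. /zuhezigiguasi/ → zuezigiguasi.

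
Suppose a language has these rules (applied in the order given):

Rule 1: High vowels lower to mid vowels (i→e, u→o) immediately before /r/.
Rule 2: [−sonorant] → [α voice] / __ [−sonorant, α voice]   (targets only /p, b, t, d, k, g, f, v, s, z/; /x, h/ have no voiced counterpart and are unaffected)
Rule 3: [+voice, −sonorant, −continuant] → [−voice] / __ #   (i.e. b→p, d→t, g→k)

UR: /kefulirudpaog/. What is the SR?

Rule 1 (pre-rhotic lowering): /i/ is a high vowel immediately before /r/, so it lowers to [e]. /kefulirudpaog/ → kefulerudpaog.
Rule 2 (regressive voicing assimilation): /d/ precedes the voiceless obstruent /p/, so it devoices to [t] by assimilation. /kefulerudpaog/ → kefulerutpaog.
Rule 3 (final devoicing): /g/ is a voiced stop in word-final position, so it devoices to [k]. /kefulerutpaog/ → kefulerutpaok.

kefulerutpaok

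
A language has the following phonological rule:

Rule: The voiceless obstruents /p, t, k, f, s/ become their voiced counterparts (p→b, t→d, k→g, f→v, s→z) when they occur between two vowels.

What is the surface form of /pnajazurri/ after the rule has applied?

pnajazurri

No segment of /pnajazurri/ meets the structural description of the rule, so the form surfaces unchanged.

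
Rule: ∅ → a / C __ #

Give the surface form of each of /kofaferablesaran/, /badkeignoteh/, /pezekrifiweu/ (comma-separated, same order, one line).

/kofaferablesaran/: the form ends in the consonant /n/, so [a] is inserted word-finally. → [kofaferablesarana].
/badkeignoteh/: the form ends in the consonant /h/, so [a] is inserted word-finally. → [badkeignoteha].
/pezekrifiweu/: the rule's environment is not met; surfaces unchanged as [pezekrifiweu].

kofaferablesarana, badkeignoteha, pezekrifiweu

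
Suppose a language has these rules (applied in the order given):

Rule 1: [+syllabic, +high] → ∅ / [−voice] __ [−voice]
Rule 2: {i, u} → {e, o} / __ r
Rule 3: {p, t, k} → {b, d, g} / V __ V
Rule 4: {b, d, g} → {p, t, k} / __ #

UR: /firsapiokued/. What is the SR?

Rule 1 (high vowel syncope): no segment meets the environment; /firsapiokued/ is unchanged.
Rule 2 (pre-rhotic lowering): /i/ is a high vowel immediately before /r/, so it lowers to [e]. /firsapiokued/ → fersapiokued.
Rule 3 (intervocalic voicing): /p/ is a voiceless stop between vowels /a/ and /i/, so it voices to [b]. /k/ is a voiceless stop between vowels /o/ and /u/, so it voices to [g]. /fersapiokued/ → fersabiogued.
Rule 4 (final devoicing): /d/ is a voiced stop in word-final position, so it devoices to [t]. /fersabiogued/ → fersabioguet.

fersabioguet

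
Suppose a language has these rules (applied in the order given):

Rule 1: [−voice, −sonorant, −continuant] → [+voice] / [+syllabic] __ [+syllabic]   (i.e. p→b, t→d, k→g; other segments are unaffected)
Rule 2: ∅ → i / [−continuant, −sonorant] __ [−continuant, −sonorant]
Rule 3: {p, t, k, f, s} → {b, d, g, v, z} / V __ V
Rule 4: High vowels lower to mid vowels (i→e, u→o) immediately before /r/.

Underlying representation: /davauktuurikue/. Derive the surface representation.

davaugiduorigue

Rule 1 (intervocalic voicing): /k/ is a voiceless stop between vowels /i/ and /u/, so it voices to [g]. /davauktuurikue/ → davauktuurigue.
Rule 2 (stop-cluster i-epenthesis): /k/ and /t/ form a stop–stop cluster, so [i] is inserted between them. /davauktuurigue/ → davaukituurigue.
Rule 3 (intervocalic voicing): /k/ is a voiceless obstruent between vowels /u/ and /i/, so it voices to [g]. /t/ is a voiceless obstruent between vowels /i/ and /u/, so it voices to [d]. /davaukituurigue/ → davaugiduurigue.
Rule 4 (pre-rhotic lowering): /u/ is a high vowel immediately before /r/, so it lowers to [o]. /davaugiduurigue/ → davaugiduorigue.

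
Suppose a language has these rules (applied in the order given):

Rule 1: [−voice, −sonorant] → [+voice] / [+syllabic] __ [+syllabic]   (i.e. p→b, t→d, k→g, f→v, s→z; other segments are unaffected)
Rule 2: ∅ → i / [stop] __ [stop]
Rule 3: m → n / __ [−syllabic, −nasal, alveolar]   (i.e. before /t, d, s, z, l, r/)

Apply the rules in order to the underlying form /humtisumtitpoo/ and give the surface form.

Rule 1 (intervocalic voicing): /s/ is a voiceless obstruent between vowels /i/ and /u/, so it voices to [z]. /humtisumtitpoo/ → humtizumtitpoo.
Rule 2 (stop-cluster i-epenthesis): /t/ and /p/ form a stop–stop cluster, so [i] is inserted between them. /humtizumtitpoo/ → humtizumtitipoo.
Rule 3 (nasal place assimilation): /m/ precedes the alveolar consonant /t/, so it assimilates in place to [n]. /m/ precedes the alveolar consonant /t/, so it assimilates in place to [n]. /humtizumtitipoo/ → huntizuntitipoo.

huntizuntitipoo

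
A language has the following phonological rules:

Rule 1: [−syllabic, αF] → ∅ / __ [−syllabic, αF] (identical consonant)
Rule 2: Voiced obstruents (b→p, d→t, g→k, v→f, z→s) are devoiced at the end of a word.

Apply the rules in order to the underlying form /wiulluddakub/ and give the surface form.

wiuludakup

Rule 1 (degemination): /ll/ is a geminate; the first /l/ deletes. /dd/ is a geminate; the first /d/ deletes. /wiulluddakub/ → wiuludakub.
Rule 2 (final devoicing): /b/ is a voiced obstruent in word-final position, so it devoices to [p]. /wiuludakub/ → wiuludakup.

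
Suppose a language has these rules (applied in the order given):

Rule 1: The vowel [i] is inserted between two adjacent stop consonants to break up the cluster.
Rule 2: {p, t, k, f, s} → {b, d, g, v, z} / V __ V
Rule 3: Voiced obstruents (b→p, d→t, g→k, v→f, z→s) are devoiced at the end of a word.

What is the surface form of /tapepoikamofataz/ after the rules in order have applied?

Rule 1 (stop-cluster i-epenthesis): no segment meets the environment; /tapepoikamofataz/ is unchanged.
Rule 2 (intervocalic voicing): /p/ is a voiceless obstruent between vowels /a/ and /e/, so it voices to [b]. /p/ is a voiceless obstruent between vowels /e/ and /o/, so it voices to [b]. /k/ is a voiceless obstruent between vowels /i/ and /a/, so it voices to [g]. /f/ is a voiceless obstruent between vowels /o/ and /a/, so it voices to [v]. /t/ is a voiceless obstruent between vowels /a/ and /a/, so it voices to [d]. /tapepoikamofataz/ → tabeboigamovadaz.
Rule 3 (final devoicing): /z/ is a voiced obstruent in word-final position, so it devoices to [s]. /tabeboigamovadaz/ → tabeboigamovadas.

tabeboigamovadas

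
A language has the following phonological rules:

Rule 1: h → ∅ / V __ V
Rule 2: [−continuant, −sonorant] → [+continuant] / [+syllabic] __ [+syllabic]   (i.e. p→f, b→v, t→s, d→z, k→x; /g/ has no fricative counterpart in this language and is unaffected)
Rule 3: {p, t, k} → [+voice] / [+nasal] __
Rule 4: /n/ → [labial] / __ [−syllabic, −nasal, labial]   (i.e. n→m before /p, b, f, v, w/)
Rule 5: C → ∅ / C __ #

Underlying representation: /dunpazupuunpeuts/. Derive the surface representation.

dumbazufuumbeut

Rule 1 (intervocalic h-deletion): no segment meets the environment; /dunpazupuunpeuts/ is unchanged.
Rule 2 (intervocalic spirantization): /p/ is a stop between vowels /u/ and /u/, so it spirantizes to the fricative [f]. /dunpazupuunpeuts/ → dunpazufuunpeuts.
Rule 3 (post-nasal voicing): /p/ is a voiceless stop immediately after the nasal /n/, so it voices to [b]. /p/ is a voiceless stop immediately after the nasal /n/, so it voices to [b]. /dunpazufuunpeuts/ → dunbazufuunbeuts.
Rule 4 (nasal place assimilation): /n/ precedes the labial consonant /b/, so it assimilates in place to [m]. /n/ precedes the labial consonant /b/, so it assimilates in place to [m]. /dunbazufuunbeuts/ → dumbazufuumbeuts.
Rule 5 (final cluster simplification): /s/ is the second consonant of a word-final cluster /ts/, so it deletes. /dumbazufuumbeuts/ → dumbazufuumbeut.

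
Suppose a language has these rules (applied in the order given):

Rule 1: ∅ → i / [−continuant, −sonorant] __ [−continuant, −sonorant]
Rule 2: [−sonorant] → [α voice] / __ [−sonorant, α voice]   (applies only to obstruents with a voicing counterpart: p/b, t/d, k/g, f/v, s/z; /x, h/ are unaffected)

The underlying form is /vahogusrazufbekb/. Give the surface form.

vahogusrazuvbekib

Rule 1 (stop-cluster i-epenthesis): /k/ and /b/ form a stop–stop cluster, so [i] is inserted between them. /vahogusrazufbekb/ → vahogusrazufbekib.
Rule 2 (regressive voicing assimilation): /f/ precedes the voiced obstruent /b/, so it voices to [v] by assimilation. /vahogusrazufbekib/ → vahogusrazuvbekib.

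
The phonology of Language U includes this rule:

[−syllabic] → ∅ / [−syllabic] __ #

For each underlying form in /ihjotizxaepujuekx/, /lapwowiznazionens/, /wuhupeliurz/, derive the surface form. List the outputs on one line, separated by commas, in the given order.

ihjotizxaepujuek, lapwowiznazionen, wuhupeliur

/ihjotizxaepujuekx/: /x/ is the second consonant of a word-final cluster /kx/, so it deletes. → [ihjotizxaepujuek].
/lapwowiznazionens/: /s/ is the second consonant of a word-final cluster /ns/, so it deletes. → [lapwowiznazionen].
/wuhupeliurz/: /z/ is the second consonant of a word-final cluster /rz/, so it deletes. → [wuhupeliur].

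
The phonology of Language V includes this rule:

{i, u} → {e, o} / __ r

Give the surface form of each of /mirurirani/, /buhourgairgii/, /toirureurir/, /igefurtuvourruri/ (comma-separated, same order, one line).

merorerani, buhoorgaergii, toeroreorer, igefortuvoorrori

/mirurirani/: /i/ is a high vowel immediately before /r/, so it lowers to [e]. /u/ is a high vowel immediately before /r/, so it lowers to [o]. /i/ is a high vowel immediately before /r/, so it lowers to [e]. → [merorerani].
/buhourgairgii/: /u/ is a high vowel immediately before /r/, so it lowers to [o]. /i/ is a high vowel immediately before /r/, so it lowers to [e]. → [buhoorgaergii].
/toirureurir/: /i/ is a high vowel immediately before /r/, so it lowers to [e]. /u/ is a high vowel immediately before /r/, so it lowers to [o]. /u/ is a high vowel immediately before /r/, so it lowers to [o]. /i/ is a high vowel immediately before /r/, so it lowers to [e]. → [toeroreorer].
/igefurtuvourruri/: /u/ is a high vowel immediately before /r/, so it lowers to [o]. /u/ is a high vowel immediately before /r/, so it lowers to [o]. /u/ is a high vowel immediately before /r/, so it lowers to [o]. → [igefortuvoorrori].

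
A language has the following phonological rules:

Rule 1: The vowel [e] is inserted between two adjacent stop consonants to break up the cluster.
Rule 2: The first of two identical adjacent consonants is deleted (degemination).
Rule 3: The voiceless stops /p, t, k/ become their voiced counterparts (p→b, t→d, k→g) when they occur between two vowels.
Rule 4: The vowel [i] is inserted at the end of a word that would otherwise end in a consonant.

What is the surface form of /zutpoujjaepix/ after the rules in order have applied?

zudeboujaebixi

Rule 1 (stop-cluster e-epenthesis): /t/ and /p/ form a stop–stop cluster, so [e] is inserted between them. /zutpoujjaepix/ → zutepoujjaepix.
Rule 2 (degemination): /jj/ is a geminate; the first /j/ deletes. /zutepoujjaepix/ → zutepoujaepix.
Rule 3 (intervocalic voicing): /t/ is a voiceless stop between vowels /u/ and /e/, so it voices to [d]. /p/ is a voiceless stop between vowels /e/ and /o/, so it voices to [b]. /p/ is a voiceless stop between vowels /e/ and /i/, so it voices to [b]. /zutepoujaepix/ → zudeboujaebix.
Rule 4 (final i-epenthesis): the form ends in the consonant /x/, so [i] is inserted word-finally. /zudeboujaebix/ → zudeboujaebixi.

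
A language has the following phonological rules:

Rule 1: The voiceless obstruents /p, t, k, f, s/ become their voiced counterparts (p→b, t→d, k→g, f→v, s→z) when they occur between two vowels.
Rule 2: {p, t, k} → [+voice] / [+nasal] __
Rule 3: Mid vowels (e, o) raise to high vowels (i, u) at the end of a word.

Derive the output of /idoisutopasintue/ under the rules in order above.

idoizudobazindui

Rule 1 (intervocalic voicing): /s/ is a voiceless obstruent between vowels /i/ and /u/, so it voices to [z]. /t/ is a voiceless obstruent between vowels /u/ and /o/, so it voices to [d]. /p/ is a voiceless obstruent between vowels /o/ and /a/, so it voices to [b]. /s/ is a voiceless obstruent between vowels /a/ and /i/, so it voices to [z]. /idoisutopasintue/ → idoizudobazintue.
Rule 2 (post-nasal voicing): /t/ is a voiceless stop immediately after the nasal /n/, so it voices to [d]. /idoizudobazintue/ → idoizudobazindue.
Rule 3 (final vowel raising): /e/ is a mid vowel in word-final position, so it raises to [i]. /idoizudobazindue/ → idoizudobazindui.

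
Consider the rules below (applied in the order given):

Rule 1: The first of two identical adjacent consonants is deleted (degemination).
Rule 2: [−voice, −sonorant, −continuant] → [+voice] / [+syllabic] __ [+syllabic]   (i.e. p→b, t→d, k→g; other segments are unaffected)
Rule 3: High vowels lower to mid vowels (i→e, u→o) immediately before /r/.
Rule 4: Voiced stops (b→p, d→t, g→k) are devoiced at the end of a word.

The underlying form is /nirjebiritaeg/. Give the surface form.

Rule 1 (degemination): no segment meets the environment; /nirjebiritaeg/ is unchanged.
Rule 2 (intervocalic voicing): /t/ is a voiceless stop between vowels /i/ and /a/, so it voices to [d]. /nirjebiritaeg/ → nirjebiridaeg.
Rule 3 (pre-rhotic lowering): /i/ is a high vowel immediately before /r/, so it lowers to [e]. /i/ is a high vowel immediately before /r/, so it lowers to [e]. /nirjebiridaeg/ → nerjeberidaeg.
Rule 4 (final devoicing): /g/ is a voiced stop in word-final position, so it devoices to [k]. /nerjeberidaeg/ → nerjeberidaek.

nerjeberidaek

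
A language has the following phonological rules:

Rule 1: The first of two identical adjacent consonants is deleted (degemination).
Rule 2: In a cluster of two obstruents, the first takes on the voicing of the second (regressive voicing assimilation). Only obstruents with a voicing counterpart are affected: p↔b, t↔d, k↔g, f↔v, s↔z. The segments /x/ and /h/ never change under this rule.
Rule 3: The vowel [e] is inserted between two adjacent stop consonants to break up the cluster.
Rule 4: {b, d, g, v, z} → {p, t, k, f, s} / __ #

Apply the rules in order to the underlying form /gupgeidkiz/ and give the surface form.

Rule 1 (degemination): no segment meets the environment; /gupgeidkiz/ is unchanged.
Rule 2 (regressive voicing assimilation): /p/ precedes the voiced obstruent /g/, so it voices to [b] by assimilation. /d/ precedes the voiceless obstruent /k/, so it devoices to [t] by assimilation. /gupgeidkiz/ → gubgeitkiz.
Rule 3 (stop-cluster e-epenthesis): /b/ and /g/ form a stop–stop cluster, so [e] is inserted between them. /t/ and /k/ form a stop–stop cluster, so [e] is inserted between them. /gubgeitkiz/ → gubegeitekiz.
Rule 4 (final devoicing): /z/ is a voiced obstruent in word-final position, so it devoices to [s]. /gubegeitekiz/ → gubegeitekis.

gubegeitekis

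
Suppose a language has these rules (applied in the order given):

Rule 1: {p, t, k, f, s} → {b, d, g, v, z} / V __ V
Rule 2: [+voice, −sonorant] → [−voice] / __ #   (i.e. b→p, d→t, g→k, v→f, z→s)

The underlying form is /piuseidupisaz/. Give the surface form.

Rule 1 (intervocalic voicing): /s/ is a voiceless obstruent between vowels /u/ and /e/, so it voices to [z]. /p/ is a voiceless obstruent between vowels /u/ and /i/, so it voices to [b]. /s/ is a voiceless obstruent between vowels /i/ and /a/, so it voices to [z]. /piuseidupisaz/ → piuzeidubizaz.
Rule 2 (final devoicing): /z/ is a voiced obstruent in word-final position, so it devoices to [s]. /piuzeidubizaz/ → piuzeidubizas.

piuzeidubizas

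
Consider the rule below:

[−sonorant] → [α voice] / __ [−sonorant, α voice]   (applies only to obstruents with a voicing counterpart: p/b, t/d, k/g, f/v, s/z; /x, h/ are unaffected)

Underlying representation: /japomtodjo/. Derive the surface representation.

No segment of /japomtodjo/ meets the structural description of the rule, so the form surfaces unchanged.

japomtodjo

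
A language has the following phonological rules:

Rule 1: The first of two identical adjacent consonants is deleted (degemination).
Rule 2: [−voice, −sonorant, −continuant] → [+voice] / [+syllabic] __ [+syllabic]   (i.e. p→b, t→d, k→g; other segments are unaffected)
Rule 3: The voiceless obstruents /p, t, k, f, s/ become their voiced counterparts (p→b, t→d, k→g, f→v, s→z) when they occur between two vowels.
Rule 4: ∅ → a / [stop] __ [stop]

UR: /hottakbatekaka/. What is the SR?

hodakabadegaga

Rule 1 (degemination): /tt/ is a geminate; the first /t/ deletes. /hottakbatekaka/ → hotakbatekaka.
Rule 2 (intervocalic voicing): /t/ is a voiceless stop between vowels /o/ and /a/, so it voices to [d]. /t/ is a voiceless stop between vowels /a/ and /e/, so it voices to [d]. /k/ is a voiceless stop between vowels /e/ and /a/, so it voices to [g]. /k/ is a voiceless stop between vowels /a/ and /a/, so it voices to [g]. /hotakbatekaka/ → hodakbadegaga.
Rule 3 (intervocalic voicing): no segment meets the environment; /hodakbadegaga/ is unchanged.
Rule 4 (stop-cluster a-epenthesis): /k/ and /b/ form a stop–stop cluster, so [a] is inserted between them. /hodakbadegaga/ → hodakabadegaga.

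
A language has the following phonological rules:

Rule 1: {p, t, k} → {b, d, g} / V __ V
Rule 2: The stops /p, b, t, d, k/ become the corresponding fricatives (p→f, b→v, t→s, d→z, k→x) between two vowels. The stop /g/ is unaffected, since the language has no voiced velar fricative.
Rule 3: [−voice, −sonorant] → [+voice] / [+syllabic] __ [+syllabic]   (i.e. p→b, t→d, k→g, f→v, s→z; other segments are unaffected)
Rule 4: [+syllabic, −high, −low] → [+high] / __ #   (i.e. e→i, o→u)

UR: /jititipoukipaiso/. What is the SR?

Rule 1 (intervocalic voicing): /t/ is a voiceless stop between vowels /i/ and /i/, so it voices to [d]. /t/ is a voiceless stop between vowels /i/ and /i/, so it voices to [d]. /p/ is a voiceless stop between vowels /i/ and /o/, so it voices to [b]. /k/ is a voiceless stop between vowels /u/ and /i/, so it voices to [g]. /p/ is a voiceless stop between vowels /i/ and /a/, so it voices to [b]. /jititipoukipaiso/ → jididibougibaiso.
Rule 2 (intervocalic spirantization): /d/ is a stop between vowels /i/ and /i/, so it spirantizes to the fricative [z]. /d/ is a stop between vowels /i/ and /i/, so it spirantizes to the fricative [z]. /b/ is a stop between vowels /i/ and /o/, so it spirantizes to the fricative [v]. /b/ is a stop between vowels /i/ and /a/, so it spirantizes to the fricative [v]. /jididibougibaiso/ → jizizivougivaiso.
Rule 3 (intervocalic voicing): /s/ is a voiceless obstruent between vowels /i/ and /o/, so it voices to [z]. /jizizivougivaiso/ → jizizivougivaizo.
Rule 4 (final vowel raising): /o/ is a mid vowel in word-final position, so it raises to [u]. /jizizivougivaizo/ → jizizivougivaizu.

jizizivougivaizu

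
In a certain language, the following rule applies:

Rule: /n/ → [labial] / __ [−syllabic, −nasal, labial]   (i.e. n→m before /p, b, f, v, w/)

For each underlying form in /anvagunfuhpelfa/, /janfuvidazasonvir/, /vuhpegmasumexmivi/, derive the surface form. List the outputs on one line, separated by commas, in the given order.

/anvagunfuhpelfa/: /n/ precedes the labial consonant /v/, so it assimilates in place to [m]. /n/ precedes the labial consonant /f/, so it assimilates in place to [m]. → [amvagumfuhpelfa].
/janfuvidazasonvir/: /n/ precedes the labial consonant /f/, so it assimilates in place to [m]. /n/ precedes the labial consonant /v/, so it assimilates in place to [m]. → [jamfuvidazasomvir].
/vuhpegmasumexmivi/: the rule's environment is not met; surfaces unchanged as [vuhpegmasumexmivi].

amvagumfuhpelfa, jamfuvidazasomvir, vuhpegmasumexmivi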